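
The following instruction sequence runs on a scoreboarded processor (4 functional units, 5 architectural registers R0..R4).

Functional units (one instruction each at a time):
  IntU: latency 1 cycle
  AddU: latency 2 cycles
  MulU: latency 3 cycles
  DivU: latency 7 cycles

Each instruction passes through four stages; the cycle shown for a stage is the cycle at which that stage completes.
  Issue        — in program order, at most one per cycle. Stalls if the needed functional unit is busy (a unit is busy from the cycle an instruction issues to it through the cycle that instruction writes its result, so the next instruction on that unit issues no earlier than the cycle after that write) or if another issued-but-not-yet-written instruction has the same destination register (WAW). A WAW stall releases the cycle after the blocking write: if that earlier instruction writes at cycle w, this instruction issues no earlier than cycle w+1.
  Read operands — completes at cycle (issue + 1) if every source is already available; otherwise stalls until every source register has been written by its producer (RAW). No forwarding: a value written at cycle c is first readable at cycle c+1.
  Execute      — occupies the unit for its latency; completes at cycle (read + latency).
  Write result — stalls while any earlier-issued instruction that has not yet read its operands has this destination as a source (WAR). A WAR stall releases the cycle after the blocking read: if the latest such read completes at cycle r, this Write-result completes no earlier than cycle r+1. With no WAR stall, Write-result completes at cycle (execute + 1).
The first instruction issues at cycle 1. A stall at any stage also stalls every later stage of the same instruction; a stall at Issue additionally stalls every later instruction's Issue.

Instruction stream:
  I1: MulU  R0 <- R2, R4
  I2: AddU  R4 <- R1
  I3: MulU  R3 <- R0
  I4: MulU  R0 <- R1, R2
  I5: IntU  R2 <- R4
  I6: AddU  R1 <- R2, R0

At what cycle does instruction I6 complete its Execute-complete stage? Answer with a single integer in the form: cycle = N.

[I1] 1/2/5/6
[I2] 2/3/5/6
[I3] 7/8/11/12  (struct: MulU busy until I1 writes@6)
[I4] 13/14/17/18  (struct: MulU busy until I3 writes@12)
[I5] 14/15/16/17
[I6] 15/19/21/22  (RAW R0: wait I4 write@18)

cycle = 21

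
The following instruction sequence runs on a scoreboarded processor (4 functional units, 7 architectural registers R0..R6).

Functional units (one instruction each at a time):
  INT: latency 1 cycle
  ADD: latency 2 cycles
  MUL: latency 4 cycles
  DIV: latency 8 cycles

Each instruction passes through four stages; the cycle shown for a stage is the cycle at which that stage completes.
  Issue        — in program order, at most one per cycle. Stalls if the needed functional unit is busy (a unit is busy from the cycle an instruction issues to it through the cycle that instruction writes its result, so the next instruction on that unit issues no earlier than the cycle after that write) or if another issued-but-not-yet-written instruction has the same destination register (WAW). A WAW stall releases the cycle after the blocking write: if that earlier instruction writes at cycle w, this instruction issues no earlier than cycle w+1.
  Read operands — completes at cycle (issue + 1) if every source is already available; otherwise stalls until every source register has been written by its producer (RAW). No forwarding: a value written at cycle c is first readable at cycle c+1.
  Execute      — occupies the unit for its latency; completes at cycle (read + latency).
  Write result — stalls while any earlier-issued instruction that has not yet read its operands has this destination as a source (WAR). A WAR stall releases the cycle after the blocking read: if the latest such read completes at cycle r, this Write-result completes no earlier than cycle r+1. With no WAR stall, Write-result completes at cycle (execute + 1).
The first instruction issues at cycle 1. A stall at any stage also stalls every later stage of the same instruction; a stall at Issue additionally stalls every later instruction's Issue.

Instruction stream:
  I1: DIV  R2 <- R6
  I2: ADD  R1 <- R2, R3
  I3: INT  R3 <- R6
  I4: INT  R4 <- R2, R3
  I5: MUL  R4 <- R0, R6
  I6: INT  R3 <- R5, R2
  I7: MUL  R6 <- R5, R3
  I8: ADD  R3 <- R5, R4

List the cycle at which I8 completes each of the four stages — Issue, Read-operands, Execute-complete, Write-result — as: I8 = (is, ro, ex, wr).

I8 = (26, 27, 29, 30)

[1] issue I1 (DIV)
[2] I1 read-ops, issue I2 (ADD)
[3] issue I3 (INT)
[4] I3 read-ops
[5] I3 finished on INT
[10] I1 finished on DIV
[11] I1→R2
[12] I2 read-ops
[13] I3→R3
[14] I2 finished on ADD, issue I4 (INT)
[15] I2→R1, I4 read-ops
[16] I4 finished on INT
[17] I4→R4
[18] issue I5 (MUL)
[19] I5 read-ops, issue I6 (INT)
[20] I6 read-ops
[21] I6 finished on INT
[22] I6→R3
[23] I5 finished on MUL
[24] I5→R4
[25] issue I7 (MUL)
[26] I7 read-ops, issue I8 (ADD)
[27] I8 read-ops
[29] I8 finished on ADD
[30] I7 finished on MUL, I8→R3
[31] I7→R6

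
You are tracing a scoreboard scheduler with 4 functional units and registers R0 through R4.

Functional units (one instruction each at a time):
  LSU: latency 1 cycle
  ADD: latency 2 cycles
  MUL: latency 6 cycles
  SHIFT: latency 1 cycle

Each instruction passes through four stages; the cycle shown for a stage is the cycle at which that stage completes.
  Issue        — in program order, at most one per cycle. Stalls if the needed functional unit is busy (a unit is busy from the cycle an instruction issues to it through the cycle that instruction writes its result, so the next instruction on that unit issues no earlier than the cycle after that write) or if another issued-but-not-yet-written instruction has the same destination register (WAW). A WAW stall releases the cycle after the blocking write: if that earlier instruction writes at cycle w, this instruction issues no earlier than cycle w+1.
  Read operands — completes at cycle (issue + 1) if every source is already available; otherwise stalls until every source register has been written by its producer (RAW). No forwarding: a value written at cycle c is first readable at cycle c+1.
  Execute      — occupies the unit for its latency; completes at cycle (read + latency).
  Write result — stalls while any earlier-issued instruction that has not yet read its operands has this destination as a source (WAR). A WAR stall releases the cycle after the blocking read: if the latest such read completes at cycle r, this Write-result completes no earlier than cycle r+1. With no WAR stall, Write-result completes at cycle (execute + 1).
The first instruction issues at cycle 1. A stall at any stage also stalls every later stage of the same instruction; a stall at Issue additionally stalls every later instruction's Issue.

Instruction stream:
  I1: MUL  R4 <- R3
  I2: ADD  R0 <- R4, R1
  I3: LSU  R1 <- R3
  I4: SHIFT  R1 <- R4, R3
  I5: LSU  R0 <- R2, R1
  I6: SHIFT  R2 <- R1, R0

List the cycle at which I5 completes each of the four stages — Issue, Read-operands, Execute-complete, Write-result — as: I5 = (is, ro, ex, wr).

I5 = (14, 16, 17, 18)

cycle 1: I1→MUL
cycle 2: I1 RO; I2→ADD
cycle 3: I3→LSU
cycle 4: I3 RO
cycle 5: I3 EX
cycle 8: I1 EX
cycle 9: I1 WR R4
cycle 10: I2 RO
cycle 11: I3 WR R1
cycle 12: I2 EX; I4→SHIFT
cycle 13: I2 WR R0; I4 RO
cycle 14: I4 EX; I5→LSU
cycle 15: I4 WR R1
cycle 16: I5 RO; I6→SHIFT
cycle 17: I5 EX
cycle 18: I5 WR R0
cycle 19: I6 RO
cycle 20: I6 EX
cycle 21: I6 WR R2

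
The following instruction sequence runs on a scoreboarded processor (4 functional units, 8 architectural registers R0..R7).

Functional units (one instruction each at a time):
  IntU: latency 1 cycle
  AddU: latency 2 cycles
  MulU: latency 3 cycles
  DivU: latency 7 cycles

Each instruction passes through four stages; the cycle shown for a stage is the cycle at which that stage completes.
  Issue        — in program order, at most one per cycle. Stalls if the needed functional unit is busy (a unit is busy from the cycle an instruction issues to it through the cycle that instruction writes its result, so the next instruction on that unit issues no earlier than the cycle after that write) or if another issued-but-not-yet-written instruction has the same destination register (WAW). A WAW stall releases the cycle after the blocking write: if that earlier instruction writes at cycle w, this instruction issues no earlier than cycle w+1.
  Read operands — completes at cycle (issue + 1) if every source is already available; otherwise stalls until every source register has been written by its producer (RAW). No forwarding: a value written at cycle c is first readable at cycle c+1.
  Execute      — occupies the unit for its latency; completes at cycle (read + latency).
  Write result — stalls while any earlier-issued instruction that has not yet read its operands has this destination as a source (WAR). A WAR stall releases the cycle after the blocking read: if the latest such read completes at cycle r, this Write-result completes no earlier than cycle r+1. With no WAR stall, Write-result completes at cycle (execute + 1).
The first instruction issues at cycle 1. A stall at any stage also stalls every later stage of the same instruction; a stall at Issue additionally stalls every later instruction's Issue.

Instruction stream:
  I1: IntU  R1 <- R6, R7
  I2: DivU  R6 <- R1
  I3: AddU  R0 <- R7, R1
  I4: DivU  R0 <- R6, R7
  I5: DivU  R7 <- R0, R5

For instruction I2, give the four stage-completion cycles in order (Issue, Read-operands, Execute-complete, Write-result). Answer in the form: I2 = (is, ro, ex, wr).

I1: IS=1 RO=2 EX=3 WR=4
I2: IS=2 RO=5 EX=12 WR=13  [RAW R1: wait I1 write@4]
I3: IS=3 RO=5 EX=7 WR=8  [RAW R1: wait I1 write@4]
I4: IS=14 RO=15 EX=22 WR=23  [struct: DivU busy until I2 writes@13]
I5: IS=24 RO=25 EX=32 WR=33  [struct: DivU busy until I4 writes@23]

I2 = (2, 5, 12, 13)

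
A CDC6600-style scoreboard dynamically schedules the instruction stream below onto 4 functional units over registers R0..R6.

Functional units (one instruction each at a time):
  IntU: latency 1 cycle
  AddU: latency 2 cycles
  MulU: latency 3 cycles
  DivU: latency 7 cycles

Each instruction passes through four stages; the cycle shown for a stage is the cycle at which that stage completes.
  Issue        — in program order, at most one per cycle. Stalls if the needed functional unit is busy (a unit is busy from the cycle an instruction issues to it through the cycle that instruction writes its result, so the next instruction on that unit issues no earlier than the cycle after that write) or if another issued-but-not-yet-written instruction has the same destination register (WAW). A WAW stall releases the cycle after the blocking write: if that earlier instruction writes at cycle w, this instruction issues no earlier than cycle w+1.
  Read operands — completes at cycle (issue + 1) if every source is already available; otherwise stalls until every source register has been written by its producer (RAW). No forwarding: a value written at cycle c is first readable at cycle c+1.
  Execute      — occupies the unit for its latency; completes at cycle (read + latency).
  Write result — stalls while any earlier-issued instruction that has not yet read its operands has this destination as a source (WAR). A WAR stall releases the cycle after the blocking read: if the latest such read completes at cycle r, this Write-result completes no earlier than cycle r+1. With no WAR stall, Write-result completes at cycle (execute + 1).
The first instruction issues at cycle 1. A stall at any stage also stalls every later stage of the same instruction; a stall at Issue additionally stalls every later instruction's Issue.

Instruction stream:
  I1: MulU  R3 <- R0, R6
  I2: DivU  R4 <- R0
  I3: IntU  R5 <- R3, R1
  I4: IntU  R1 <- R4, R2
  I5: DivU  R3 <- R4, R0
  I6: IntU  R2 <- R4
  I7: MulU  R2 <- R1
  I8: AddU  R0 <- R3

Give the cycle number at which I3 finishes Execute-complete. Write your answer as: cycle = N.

1) issue 1, read 2, done 5, write 6
2) issue 2, read 3, done 10, write 11
3) issue 3, read 7, done 8, write 9  <RAW R3: wait I1 write@6>
4) issue 10, read 12, done 13, write 14  <struct: IntU busy until I3 writes@9 / RAW R4: wait I2 write@11>
5) issue 12, read 13, done 20, write 21  <struct: DivU busy until I2 writes@11>
6) issue 15, read 16, done 17, write 18  <struct: IntU busy until I4 writes@14>
7) issue 19, read 20, done 23, write 24  <WAW R2: wait I6 write@18>
8) issue 20, read 22, done 24, write 25  <RAW R3: wait I5 write@21>

cycle = 8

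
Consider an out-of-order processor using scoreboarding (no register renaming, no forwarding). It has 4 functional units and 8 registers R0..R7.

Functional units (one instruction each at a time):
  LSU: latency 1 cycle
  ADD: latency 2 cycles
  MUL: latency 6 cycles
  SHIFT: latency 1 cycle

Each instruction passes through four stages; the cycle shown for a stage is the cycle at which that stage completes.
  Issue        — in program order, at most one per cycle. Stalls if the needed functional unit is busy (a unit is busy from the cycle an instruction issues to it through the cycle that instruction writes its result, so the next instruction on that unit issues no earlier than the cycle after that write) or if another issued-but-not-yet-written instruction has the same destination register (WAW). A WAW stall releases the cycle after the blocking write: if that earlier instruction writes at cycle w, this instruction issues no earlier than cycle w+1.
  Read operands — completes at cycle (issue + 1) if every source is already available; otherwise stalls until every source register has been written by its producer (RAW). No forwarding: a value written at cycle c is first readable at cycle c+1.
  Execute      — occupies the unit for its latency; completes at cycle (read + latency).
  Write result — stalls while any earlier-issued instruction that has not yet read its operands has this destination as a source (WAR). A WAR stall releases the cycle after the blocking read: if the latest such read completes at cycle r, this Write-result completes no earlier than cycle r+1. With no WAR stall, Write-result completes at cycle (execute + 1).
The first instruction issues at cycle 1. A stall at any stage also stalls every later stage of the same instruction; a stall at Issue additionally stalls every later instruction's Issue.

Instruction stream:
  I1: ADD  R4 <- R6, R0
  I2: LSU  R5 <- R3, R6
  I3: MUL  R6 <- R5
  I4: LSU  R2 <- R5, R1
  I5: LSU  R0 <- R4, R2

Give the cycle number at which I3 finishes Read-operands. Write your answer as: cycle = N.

c1: I1 dispatched to ADD
c2: I1 operands ready · I2 dispatched to LSU
c3: I2 operands ready · I3 dispatched to MUL
c4: I1 complete · I2 complete
c5: R4←I1 · R5←I2
c6: I3 operands ready · I4 dispatched to LSU
c7: I4 operands ready
c8: I4 complete
c9: R2←I4
c10: I5 dispatched to LSU
c11: I5 operands ready
c12: I3 complete · I5 complete
c13: R6←I3 · R0←I5

cycle = 6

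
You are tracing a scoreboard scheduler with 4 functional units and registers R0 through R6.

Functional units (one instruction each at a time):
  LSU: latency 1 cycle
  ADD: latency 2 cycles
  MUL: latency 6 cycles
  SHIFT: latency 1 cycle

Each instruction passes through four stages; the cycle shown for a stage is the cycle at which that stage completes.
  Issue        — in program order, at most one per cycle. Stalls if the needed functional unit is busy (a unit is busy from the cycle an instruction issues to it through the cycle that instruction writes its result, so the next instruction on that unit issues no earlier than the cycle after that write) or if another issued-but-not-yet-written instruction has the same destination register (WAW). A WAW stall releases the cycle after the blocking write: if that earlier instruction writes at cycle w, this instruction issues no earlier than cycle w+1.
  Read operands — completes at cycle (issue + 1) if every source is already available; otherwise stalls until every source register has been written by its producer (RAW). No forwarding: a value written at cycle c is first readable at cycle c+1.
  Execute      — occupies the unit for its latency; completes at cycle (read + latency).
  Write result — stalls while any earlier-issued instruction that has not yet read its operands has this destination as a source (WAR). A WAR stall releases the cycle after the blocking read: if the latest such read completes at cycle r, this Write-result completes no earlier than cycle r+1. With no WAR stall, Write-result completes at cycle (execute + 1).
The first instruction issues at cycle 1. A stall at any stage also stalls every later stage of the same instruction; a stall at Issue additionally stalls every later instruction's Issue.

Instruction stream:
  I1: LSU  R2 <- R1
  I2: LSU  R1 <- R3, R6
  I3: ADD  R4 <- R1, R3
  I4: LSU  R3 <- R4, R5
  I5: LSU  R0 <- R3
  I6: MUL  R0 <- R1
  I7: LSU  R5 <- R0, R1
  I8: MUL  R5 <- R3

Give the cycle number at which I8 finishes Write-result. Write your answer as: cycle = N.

I1 -> (1, 2, 3, 4)
I2 -> (5, 6, 7, 8)  // struct: LSU busy until I1 writes@4
I3 -> (6, 9, 11, 12)  // RAW R1: wait I2 write@8
I4 -> (9, 13, 14, 15)  // struct: LSU busy until I2 writes@8, RAW R4: wait I3 write@12
I5 -> (16, 17, 18, 19)  // struct: LSU busy until I4 writes@15
I6 -> (20, 21, 27, 28)  // WAW R0: wait I5 write@19
I7 -> (21, 29, 30, 31)  // RAW R0: wait I6 write@28
I8 -> (32, 33, 39, 40)  // WAW R5: wait I7 write@31

cycle = 40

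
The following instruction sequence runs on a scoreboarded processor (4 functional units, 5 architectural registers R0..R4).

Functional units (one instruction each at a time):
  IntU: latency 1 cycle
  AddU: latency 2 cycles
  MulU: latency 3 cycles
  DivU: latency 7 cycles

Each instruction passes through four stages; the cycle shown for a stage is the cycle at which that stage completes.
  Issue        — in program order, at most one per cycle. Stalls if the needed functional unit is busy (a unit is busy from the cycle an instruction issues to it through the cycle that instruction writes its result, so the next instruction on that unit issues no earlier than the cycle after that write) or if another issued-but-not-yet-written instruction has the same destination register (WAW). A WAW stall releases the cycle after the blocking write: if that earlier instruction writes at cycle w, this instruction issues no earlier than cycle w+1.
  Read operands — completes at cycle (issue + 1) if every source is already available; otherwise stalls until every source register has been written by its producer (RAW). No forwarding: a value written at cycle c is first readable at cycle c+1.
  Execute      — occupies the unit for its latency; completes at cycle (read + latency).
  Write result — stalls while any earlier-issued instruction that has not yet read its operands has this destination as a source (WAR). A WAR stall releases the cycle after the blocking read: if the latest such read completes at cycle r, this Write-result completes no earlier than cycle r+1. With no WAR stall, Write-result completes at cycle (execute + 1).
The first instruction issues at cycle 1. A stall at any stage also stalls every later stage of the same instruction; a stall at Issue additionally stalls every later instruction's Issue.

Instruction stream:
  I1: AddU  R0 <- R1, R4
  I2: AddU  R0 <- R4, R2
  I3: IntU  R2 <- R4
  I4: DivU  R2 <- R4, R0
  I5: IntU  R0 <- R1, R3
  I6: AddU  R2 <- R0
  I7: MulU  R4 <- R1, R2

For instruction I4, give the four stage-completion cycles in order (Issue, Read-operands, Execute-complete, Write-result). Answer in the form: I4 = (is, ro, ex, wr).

I4 = (11, 12, 19, 20)

t=1  I1 dispatched to AddU
t=2  I1 operands ready
t=4  I1 complete
t=5  R0←I1
t=6  I2 dispatched to AddU
t=7  I2 operands ready; I3 dispatched to IntU
t=8  I3 operands ready
t=9  I2 complete; I3 complete
t=10  R0←I2; R2←I3
t=11  I4 dispatched to DivU
t=12  I4 operands ready; I5 dispatched to IntU
t=13  I5 operands ready
t=14  I5 complete
t=15  R0←I5
t=19  I4 complete
t=20  R2←I4
t=21  I6 dispatched to AddU
t=22  I6 operands ready; I7 dispatched to MulU
t=24  I6 complete
t=25  R2←I6
t=26  I7 operands ready
t=29  I7 complete
t=30  R4←I7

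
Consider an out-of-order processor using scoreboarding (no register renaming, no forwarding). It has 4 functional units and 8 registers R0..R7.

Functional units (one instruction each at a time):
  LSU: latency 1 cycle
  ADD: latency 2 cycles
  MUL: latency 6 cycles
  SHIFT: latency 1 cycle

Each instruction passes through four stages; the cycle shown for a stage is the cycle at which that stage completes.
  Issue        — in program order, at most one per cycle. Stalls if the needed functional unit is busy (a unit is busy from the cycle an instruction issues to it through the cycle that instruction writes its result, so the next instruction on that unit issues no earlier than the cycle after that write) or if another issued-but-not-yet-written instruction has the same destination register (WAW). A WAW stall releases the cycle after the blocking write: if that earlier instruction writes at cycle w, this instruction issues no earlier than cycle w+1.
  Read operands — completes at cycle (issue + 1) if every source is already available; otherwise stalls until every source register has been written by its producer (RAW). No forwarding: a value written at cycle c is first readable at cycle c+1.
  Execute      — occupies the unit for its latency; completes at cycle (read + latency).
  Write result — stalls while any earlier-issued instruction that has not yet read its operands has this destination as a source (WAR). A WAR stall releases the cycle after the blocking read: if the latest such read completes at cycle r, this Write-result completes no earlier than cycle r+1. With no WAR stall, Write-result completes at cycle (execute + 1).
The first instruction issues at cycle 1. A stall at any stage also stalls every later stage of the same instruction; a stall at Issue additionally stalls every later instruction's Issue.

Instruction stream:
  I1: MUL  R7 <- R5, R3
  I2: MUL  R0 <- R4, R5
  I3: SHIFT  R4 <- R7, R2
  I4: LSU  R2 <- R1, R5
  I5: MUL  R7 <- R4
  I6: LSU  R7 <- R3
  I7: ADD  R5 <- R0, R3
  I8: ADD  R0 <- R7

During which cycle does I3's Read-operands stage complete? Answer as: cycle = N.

[I1] 1/2/8/9
[I2] 10/11/17/18  (struct: MUL busy until I1 writes@9)
[I3] 11/12/13/14
[I4] 12/13/14/15
[I5] 19/20/26/27  (struct: MUL busy until I2 writes@18)
[I6] 28/29/30/31  (WAW R7: wait I5 write@27)
[I7] 29/30/32/33
[I8] 34/35/37/38  (struct: ADD busy until I7 writes@33)

cycle = 12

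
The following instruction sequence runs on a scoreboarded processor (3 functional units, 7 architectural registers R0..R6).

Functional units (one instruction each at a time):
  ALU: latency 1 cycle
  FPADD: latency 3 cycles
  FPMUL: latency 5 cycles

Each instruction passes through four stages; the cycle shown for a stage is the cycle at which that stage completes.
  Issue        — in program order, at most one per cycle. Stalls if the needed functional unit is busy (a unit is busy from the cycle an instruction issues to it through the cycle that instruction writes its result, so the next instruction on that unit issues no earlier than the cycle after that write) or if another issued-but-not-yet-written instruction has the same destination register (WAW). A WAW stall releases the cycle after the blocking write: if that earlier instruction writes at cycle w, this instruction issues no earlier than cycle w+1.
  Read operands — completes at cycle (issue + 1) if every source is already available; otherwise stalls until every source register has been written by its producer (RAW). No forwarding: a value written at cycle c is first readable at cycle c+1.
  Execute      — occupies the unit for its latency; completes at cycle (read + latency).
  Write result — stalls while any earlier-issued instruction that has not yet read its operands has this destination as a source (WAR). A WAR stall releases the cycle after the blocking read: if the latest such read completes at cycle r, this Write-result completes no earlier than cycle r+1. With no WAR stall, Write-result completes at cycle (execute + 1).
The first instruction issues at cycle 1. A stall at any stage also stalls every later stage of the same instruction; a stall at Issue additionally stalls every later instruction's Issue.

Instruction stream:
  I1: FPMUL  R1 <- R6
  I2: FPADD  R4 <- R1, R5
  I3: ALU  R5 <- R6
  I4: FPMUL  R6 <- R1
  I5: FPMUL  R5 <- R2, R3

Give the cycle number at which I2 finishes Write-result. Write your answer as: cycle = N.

I1: IS=1 RO=2 EX=7 WR=8
I2: IS=2 RO=9 EX=12 WR=13  [RAW R1: wait I1 write@8]
I3: IS=3 RO=4 EX=5 WR=10  [WAR R5: wait I2 read@9]
I4: IS=9 RO=10 EX=15 WR=16  [struct: FPMUL busy until I1 writes@8]
I5: IS=17 RO=18 EX=23 WR=24  [struct: FPMUL busy until I4 writes@16]

cycle = 13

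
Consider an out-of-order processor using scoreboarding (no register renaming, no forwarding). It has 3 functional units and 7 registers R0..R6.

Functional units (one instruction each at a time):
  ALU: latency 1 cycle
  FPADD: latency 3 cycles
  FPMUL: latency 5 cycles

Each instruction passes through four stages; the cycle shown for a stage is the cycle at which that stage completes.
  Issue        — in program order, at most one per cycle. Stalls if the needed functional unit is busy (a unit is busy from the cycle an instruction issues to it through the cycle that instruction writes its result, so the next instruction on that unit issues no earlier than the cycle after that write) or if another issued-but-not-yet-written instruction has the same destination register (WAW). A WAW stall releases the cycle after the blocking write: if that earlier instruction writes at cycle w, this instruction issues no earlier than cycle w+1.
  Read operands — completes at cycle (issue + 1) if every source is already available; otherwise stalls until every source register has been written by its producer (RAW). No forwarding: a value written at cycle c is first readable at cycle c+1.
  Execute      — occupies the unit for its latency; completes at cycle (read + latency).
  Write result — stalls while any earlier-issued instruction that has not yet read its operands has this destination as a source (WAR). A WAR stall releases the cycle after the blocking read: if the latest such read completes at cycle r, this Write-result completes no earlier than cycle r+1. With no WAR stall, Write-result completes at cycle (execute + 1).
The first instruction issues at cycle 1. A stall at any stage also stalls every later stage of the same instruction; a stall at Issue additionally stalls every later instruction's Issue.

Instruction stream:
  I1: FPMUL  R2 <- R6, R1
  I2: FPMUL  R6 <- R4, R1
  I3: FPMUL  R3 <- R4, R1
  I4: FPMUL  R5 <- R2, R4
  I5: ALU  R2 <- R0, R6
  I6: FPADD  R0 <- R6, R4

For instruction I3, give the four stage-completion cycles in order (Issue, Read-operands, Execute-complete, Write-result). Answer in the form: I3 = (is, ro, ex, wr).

  I1 | 1 | 2 | 7 | 8
  I2 | 9 | 10 | 15 | 16   struct: FPMUL busy until I1 writes@8
  I3 | 17 | 18 | 23 | 24   struct: FPMUL busy until I2 writes@16
  I4 | 25 | 26 | 31 | 32   struct: FPMUL busy until I3 writes@24
  I5 | 26 | 27 | 28 | 29
  I6 | 27 | 28 | 31 | 32

I3 = (17, 18, 23, 24)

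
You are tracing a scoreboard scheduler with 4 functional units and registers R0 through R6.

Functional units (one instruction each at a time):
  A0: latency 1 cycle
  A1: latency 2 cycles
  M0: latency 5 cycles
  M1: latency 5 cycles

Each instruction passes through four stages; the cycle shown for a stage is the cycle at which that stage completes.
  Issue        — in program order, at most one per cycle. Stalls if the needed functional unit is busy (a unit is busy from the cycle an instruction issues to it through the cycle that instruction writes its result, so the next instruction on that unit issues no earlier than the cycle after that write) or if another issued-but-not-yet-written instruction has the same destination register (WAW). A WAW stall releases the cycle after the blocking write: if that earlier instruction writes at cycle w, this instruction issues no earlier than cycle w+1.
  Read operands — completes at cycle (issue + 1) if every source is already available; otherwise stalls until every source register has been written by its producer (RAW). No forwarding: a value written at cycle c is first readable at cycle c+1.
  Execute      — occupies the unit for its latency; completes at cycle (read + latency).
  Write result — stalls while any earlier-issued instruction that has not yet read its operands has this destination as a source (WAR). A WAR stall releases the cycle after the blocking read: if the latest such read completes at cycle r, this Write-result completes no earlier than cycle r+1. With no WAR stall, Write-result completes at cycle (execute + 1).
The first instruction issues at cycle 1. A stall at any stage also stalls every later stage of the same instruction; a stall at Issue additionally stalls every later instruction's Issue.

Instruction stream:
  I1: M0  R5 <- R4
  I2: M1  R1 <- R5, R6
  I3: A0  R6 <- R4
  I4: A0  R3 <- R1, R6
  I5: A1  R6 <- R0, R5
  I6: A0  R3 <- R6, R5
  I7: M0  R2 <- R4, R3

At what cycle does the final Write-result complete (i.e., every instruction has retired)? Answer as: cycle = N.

cycle = 29

I1 -> (1, 2, 7, 8)
I2 -> (2, 9, 14, 15)  // RAW R5: wait I1 write@8
I3 -> (3, 4, 5, 10)  // WAR R6: wait I2 read@9
I4 -> (11, 16, 17, 18)  // struct: A0 busy until I3 writes@10, RAW R1: wait I2 write@15
I5 -> (12, 13, 15, 17)  // WAR R6: wait I4 read@16
I6 -> (19, 20, 21, 22)  // struct: A0 busy until I4 writes@18
I7 -> (20, 23, 28, 29)  // RAW R3: wait I6 write@22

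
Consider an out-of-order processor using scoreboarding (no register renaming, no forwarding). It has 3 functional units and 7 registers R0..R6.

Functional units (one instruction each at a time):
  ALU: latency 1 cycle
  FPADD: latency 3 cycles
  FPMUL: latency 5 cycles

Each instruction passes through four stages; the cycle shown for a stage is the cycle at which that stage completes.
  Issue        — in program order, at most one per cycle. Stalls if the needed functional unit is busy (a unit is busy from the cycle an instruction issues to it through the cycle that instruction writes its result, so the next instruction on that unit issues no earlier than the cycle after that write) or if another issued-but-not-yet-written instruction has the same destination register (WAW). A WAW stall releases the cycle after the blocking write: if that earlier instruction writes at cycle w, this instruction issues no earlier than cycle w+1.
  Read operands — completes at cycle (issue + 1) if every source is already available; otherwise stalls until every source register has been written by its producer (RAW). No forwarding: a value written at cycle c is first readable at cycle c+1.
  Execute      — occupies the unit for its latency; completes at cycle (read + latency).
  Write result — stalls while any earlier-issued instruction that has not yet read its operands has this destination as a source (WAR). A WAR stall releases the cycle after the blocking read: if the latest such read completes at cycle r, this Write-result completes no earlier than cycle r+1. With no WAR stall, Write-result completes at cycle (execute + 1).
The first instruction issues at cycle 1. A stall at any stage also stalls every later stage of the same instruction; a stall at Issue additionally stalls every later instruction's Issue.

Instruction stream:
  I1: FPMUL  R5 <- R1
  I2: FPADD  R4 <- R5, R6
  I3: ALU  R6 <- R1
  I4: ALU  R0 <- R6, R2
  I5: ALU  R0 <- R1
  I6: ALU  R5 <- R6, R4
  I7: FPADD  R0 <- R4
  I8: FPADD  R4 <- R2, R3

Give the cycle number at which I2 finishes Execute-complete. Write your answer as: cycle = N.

I1: IS=1 RO=2 EX=7 WR=8
I2: IS=2 RO=9 EX=12 WR=13  [RAW R5: wait I1 write@8]
I3: IS=3 RO=4 EX=5 WR=10  [WAR R6: wait I2 read@9]
I4: IS=11 RO=12 EX=13 WR=14  [struct: ALU busy until I3 writes@10]
I5: IS=15 RO=16 EX=17 WR=18  [struct: ALU busy until I4 writes@14]
I6: IS=19 RO=20 EX=21 WR=22  [struct: ALU busy until I5 writes@18]
I7: IS=20 RO=21 EX=24 WR=25
I8: IS=26 RO=27 EX=30 WR=31  [struct: FPADD busy until I7 writes@25]

cycle = 12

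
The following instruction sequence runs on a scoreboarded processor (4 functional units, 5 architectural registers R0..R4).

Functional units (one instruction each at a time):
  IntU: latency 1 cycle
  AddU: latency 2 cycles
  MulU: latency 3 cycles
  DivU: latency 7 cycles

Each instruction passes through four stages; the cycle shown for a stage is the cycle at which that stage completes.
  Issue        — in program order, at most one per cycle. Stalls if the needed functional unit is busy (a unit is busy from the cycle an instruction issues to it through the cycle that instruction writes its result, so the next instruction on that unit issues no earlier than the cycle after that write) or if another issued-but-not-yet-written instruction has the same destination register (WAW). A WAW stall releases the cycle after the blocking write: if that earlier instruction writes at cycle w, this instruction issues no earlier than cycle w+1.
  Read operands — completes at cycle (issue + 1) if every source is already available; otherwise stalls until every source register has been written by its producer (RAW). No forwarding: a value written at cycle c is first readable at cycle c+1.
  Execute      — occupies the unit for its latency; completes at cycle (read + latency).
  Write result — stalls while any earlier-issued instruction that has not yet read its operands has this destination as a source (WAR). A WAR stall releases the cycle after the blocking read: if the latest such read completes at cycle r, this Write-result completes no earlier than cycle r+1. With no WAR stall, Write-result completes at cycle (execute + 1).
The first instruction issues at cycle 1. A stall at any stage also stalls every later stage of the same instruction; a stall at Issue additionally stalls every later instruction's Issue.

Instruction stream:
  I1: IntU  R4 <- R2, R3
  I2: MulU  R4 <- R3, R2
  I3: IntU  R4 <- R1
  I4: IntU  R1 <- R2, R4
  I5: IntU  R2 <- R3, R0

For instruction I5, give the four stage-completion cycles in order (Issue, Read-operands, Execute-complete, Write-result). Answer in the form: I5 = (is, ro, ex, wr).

I5 = (19, 20, 21, 22)

  I1 | 1 | 2 | 3 | 4
  I2 | 5 | 6 | 9 | 10   WAW R4: wait I1 write@4
  I3 | 11 | 12 | 13 | 14   WAW R4: wait I2 write@10
  I4 | 15 | 16 | 17 | 18   struct: IntU busy until I3 writes@14
  I5 | 19 | 20 | 21 | 22   struct: IntU busy until I4 writes@18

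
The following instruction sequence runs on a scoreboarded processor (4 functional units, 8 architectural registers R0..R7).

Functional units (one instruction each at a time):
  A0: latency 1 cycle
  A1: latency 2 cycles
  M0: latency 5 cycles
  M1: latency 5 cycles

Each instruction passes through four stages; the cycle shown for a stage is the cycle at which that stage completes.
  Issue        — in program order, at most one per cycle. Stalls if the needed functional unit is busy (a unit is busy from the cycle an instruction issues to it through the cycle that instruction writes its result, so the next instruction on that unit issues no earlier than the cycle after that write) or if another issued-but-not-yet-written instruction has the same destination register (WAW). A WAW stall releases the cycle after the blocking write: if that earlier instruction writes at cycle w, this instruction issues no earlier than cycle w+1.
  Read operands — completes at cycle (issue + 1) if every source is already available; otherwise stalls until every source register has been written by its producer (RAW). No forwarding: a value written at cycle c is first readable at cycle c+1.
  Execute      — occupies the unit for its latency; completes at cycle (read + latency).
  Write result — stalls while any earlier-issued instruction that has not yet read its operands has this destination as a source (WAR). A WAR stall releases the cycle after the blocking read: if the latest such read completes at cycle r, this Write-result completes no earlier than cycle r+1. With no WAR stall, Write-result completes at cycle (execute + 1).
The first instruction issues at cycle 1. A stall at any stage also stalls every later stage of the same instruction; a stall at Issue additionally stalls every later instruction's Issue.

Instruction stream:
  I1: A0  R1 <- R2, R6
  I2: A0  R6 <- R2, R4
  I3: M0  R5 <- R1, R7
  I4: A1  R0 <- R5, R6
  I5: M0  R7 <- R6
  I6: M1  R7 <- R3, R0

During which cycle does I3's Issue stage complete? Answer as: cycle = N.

cycle = 6

c1: I1 issues→A0
c2: I1 reads
c3: I1 exec-done
c4: I1 writes R1
c5: I2 issues→A0
c6: I2 reads | I3 issues→M0
c7: I2 exec-done | I3 reads | I4 issues→A1
c8: I2 writes R6
c12: I3 exec-done
c13: I3 writes R5
c14: I4 reads | I5 issues→M0
c15: I5 reads
c16: I4 exec-done
c17: I4 writes R0
c20: I5 exec-done
c21: I5 writes R7
c22: I6 issues→M1
c23: I6 reads
c28: I6 exec-done
c29: I6 writes R7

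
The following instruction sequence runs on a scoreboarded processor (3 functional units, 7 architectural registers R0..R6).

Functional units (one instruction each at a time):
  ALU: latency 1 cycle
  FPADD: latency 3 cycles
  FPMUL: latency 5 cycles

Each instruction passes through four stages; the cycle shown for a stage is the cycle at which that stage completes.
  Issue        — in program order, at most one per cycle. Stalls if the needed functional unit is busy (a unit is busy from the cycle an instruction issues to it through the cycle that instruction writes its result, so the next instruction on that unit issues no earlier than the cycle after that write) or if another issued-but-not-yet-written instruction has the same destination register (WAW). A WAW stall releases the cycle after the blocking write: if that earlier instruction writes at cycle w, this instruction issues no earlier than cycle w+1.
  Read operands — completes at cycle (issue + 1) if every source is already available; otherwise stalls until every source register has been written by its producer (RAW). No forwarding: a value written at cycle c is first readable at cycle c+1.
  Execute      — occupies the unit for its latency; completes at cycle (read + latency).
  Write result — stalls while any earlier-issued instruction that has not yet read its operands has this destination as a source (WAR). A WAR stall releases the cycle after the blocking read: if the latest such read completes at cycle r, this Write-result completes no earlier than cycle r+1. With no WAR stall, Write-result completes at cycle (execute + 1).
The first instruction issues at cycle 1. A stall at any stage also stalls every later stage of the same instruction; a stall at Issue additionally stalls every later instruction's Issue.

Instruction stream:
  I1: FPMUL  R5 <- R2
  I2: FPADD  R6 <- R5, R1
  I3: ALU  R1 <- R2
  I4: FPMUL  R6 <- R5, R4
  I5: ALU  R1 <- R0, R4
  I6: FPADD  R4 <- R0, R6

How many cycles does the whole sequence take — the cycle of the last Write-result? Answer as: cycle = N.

cycle = 26

  I1 | 1 | 2 | 7 | 8
  I2 | 2 | 9 | 12 | 13   RAW R5: wait I1 write@8
  I3 | 3 | 4 | 5 | 10   WAR R1: wait I2 read@9
  I4 | 14 | 15 | 20 | 21   WAW R6: wait I2 write@13
  I5 | 15 | 16 | 17 | 18
  I6 | 16 | 22 | 25 | 26   RAW R6: wait I4 write@21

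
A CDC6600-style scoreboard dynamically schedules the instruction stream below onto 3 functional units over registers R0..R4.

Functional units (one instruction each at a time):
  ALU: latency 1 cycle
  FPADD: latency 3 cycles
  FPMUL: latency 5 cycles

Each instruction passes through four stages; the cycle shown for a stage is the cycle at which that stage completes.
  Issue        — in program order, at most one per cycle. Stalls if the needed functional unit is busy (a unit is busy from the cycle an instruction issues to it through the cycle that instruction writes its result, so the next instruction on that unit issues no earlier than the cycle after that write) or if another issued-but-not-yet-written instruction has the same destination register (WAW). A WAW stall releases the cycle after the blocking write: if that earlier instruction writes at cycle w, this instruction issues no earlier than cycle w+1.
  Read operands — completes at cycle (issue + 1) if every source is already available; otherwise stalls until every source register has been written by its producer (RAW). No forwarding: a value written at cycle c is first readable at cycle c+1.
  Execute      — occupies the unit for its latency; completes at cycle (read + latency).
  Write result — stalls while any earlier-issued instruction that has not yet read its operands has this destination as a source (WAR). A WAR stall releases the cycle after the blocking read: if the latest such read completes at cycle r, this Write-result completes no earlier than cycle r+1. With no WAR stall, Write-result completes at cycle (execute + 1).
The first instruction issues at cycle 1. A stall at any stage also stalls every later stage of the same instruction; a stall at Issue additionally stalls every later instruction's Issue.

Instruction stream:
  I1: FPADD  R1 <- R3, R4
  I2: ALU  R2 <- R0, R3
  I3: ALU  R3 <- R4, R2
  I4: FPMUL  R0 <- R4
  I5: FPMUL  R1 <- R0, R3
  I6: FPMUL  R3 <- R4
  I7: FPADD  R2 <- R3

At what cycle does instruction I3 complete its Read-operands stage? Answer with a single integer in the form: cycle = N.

  I1 | 1 | 2 | 5 | 6
  I2 | 2 | 3 | 4 | 5
  I3 | 6 | 7 | 8 | 9   struct: ALU busy until I2 writes@5
  I4 | 7 | 8 | 13 | 14
  I5 | 15 | 16 | 21 | 22   struct: FPMUL busy until I4 writes@14
  I6 | 23 | 24 | 29 | 30   struct: FPMUL busy until I5 writes@22
  I7 | 24 | 31 | 34 | 35   RAW R3: wait I6 write@30

cycle = 7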